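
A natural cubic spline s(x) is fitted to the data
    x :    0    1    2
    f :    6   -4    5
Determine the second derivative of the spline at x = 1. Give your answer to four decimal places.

28.5000

Put M_i = s'' at the i-th knot. Here h = (1, 1) and Δ = (-10, 9), so the interior equations h_(i-1)·M_(i-1) + 2(h_(i-1)+h_i)·M_i + h_i·M_(i+1) = 6(Δ_i − Δ_(i-1)) read
  1·M_0 + 4·M_1 + 1·M_2 = 6(Δ_1 - Δ_0) = 114
Natural end conditions: M_0 = M_2 = 0.
Solving: M_0 = 0, M_1 = 57/2, M_2 = 0.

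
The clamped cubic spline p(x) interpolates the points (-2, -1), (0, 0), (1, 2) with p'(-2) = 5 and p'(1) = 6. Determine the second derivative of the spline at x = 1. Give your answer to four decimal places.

10.8333

Let m_i = p''(x_i). Step sizes h_i = 2, 1; slopes of the chords Δ_i = (y_(i+1) - y_i)/h_i = 1/2, 2.
  2·m_0 + 6·m_1 + 1·m_2 = 6(Δ_1 - Δ_0) = 9
Clamped end conditions give two more equations: 2h_0·m_0 + h_0·m_1 = 6(Δ_0 - p'(-2)) = -27 and h_1·m_1 + 2h_1·m_2 = 6(p'(1) - Δ_1) = 24.
Forward elimination and back-substitution give m_0 = -95/12, m_1 = 7/3, m_2 = 65/6.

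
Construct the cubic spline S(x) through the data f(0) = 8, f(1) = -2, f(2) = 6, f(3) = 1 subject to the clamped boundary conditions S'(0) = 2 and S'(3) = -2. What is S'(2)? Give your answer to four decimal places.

3.4667

Put M_i = S'' at the i-th knot. Here h = (1, 1, 1) and Δ = (-10, 8, -5), so the interior equations h_(i-1)·M_(i-1) + 2(h_(i-1)+h_i)·M_i + h_i·M_(i+1) = 6(Δ_i − Δ_(i-1)) read
  1·M_0 + 4·M_1 + 1·M_2 = 6(Δ_1 - Δ_0) = 108
  1·M_1 + 4·M_2 + 1·M_3 = 6(Δ_2 - Δ_1) = -78
Clamped end conditions give two more equations: 2h_0·M_0 + h_0·M_1 = 6(Δ_0 - S'(0)) = -72 and h_2·M_2 + 2h_2·M_3 = 6(S'(3) - Δ_2) = 18.
Solving the tridiagonal system: M_0 = -934/15, M_1 = 788/15, M_2 = -598/15, M_3 = 434/15.
On [2, 3], S'(x) = b_2 + 2c_2·(x - 2) + 3d_2·(x - 2)² with b_2 = Δ_2 - h_2(2M_2 + M_3)/6 = 52/15, c_2 = M_2/2 = -299/15, d_2 = (M_3 - M_2)/(6h_2) = 172/15. So S'(2) = 52/15.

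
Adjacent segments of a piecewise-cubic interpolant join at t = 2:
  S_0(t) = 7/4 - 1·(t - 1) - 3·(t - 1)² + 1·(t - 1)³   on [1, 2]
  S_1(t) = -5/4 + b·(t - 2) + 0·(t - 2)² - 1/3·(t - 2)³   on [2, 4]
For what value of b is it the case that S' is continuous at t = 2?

S_0'(t) = -1 - 6·(t - 1) + 3·(t - 1)², so S_0'(2) = -4. On the right, S_1'(2) = b, so b = -4.

-4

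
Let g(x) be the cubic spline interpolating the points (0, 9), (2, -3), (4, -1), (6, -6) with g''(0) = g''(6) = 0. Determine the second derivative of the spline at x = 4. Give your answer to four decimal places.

-4.2000

Let M_i = g''(x_i). Step sizes h_i = 2, 2, 2; slopes of the chords Δ_i = (y_(i+1) - y_i)/h_i = -6, 1, -5/2.
  2·M_0 + 8·M_1 + 2·M_2 = 6(Δ_1 - Δ_0) = 42
  2·M_1 + 8·M_2 + 2·M_3 = 6(Δ_2 - Δ_1) = -21
Natural end conditions: M_0 = M_3 = 0.
Hence M_0 = 0, M_1 = 63/10, M_2 = -21/5, M_3 = 0.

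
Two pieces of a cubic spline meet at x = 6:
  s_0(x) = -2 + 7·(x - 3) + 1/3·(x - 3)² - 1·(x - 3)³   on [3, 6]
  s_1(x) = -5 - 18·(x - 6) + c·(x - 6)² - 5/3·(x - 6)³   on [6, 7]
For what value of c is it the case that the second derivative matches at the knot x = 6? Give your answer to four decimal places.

-8.6667

s_0''(x) = 2/3 - 6·(x - 3), so s_0''(6) = -52/3. On the right, s_1''(6) = 2c, so c = -26/3.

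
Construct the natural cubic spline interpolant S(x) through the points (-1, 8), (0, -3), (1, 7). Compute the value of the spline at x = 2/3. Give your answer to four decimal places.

2.1111

Write σ_i for S''(x_i). With h_i = 1, 1 and divided differences Δ_i = -11, 10, the continuity of S' gives the tridiagonal system
  1·σ_0 + 4·σ_1 + 1·σ_2 = 6(Δ_1 - Δ_0) = 126
Natural end conditions: σ_0 = σ_2 = 0.
Solving: σ_0 = 0, σ_1 = 63/2, σ_2 = 0.
On [0, 1], S(x) = -3 - 1/2·x + 63/4·x² - 21/4·x³.
With x = 2/3: S(2/3) = 19/9.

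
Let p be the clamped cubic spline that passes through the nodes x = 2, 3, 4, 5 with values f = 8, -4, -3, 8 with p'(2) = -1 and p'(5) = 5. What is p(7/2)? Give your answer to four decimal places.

-6.1250

Let σ_i = p''(x_i). Step sizes h_i = 1, 1, 1; slopes of the chords Δ_i = (y_(i+1) - y_i)/h_i = -12, 1, 11.
  1·σ_0 + 4·σ_1 + 1·σ_2 = 6(Δ_1 - Δ_0) = 78
  1·σ_1 + 4·σ_2 + 1·σ_3 = 6(Δ_2 - Δ_1) = 60
Clamped end conditions give two more equations: 2h_0·σ_0 + h_0·σ_1 = 6(Δ_0 - p'(2)) = -66 and h_2·σ_2 + 2h_2·σ_3 = 6(p'(5) - Δ_2) = -36.
Forward elimination and back-substitution give σ_0 = -234/5, σ_1 = 138/5, σ_2 = 72/5, σ_3 = -126/5.
On [3, 4], p(x) = -4 - 53/5·(x - 3) + 69/5·(x - 3)² - 11/5·(x - 3)³.
With (x - 3) = 1/2: p(7/2) = -49/8.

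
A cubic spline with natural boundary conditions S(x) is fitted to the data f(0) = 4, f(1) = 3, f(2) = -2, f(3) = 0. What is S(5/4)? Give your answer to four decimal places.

1.7531

Put M_i = S'' at the i-th knot. Here h = (1, 1, 1) and Δ = (-1, -5, 2), so the interior equations h_(i-1)·M_(i-1) + 2(h_(i-1)+h_i)·M_i + h_i·M_(i+1) = 6(Δ_i − Δ_(i-1)) read
  1·M_0 + 4·M_1 + 1·M_2 = 6(Δ_1 - Δ_0) = -24
  1·M_1 + 4·M_2 + 1·M_3 = 6(Δ_2 - Δ_1) = 42
Natural end conditions: M_0 = M_3 = 0.
Solving: M_0 = 0, M_1 = -46/5, M_2 = 64/5, M_3 = 0.
On [1, 2], S(x) = 3 - 61/15·(x - 1) - 23/5·(x - 1)² + 11/3·(x - 1)³.
With (x - 1) = 1/4: S(5/4) = 561/320.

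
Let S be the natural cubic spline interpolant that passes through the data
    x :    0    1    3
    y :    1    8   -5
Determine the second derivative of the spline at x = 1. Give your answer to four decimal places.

-13.5000

Put σ_i = S'' at the i-th knot. Here h = (1, 2) and Δ = (7, -13/2), so the interior equations h_(i-1)·σ_(i-1) + 2(h_(i-1)+h_i)·σ_i + h_i·σ_(i+1) = 6(Δ_i − Δ_(i-1)) read
  1·σ_0 + 6·σ_1 + 2·σ_2 = 6(Δ_1 - Δ_0) = -81
Natural end conditions: σ_0 = σ_2 = 0.
Forward elimination and back-substitution give σ_0 = 0, σ_1 = -27/2, σ_2 = 0.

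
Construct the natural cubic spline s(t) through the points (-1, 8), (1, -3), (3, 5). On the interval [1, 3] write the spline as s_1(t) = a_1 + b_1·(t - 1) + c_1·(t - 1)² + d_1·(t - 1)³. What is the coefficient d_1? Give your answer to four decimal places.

-0.5938

Put M_i = s'' at the i-th knot. Here h = (2, 2) and Δ = (-11/2, 4), so the interior equations h_(i-1)·M_(i-1) + 2(h_(i-1)+h_i)·M_i + h_i·M_(i+1) = 6(Δ_i − Δ_(i-1)) read
  2·M_0 + 8·M_1 + 2·M_2 = 6(Δ_1 - Δ_0) = 57
Natural end conditions: M_0 = M_2 = 0.
Hence M_0 = 0, M_1 = 57/8, M_2 = 0.
On [1, 3], with s_1(t) = a_1 + b_1·(t - 1) + c_1·(t - 1)² + d_1·(t - 1)³: c_1 = M_1/2 = 57/16, d_1 = (M_2 - M_1)/(6h_1) = -19/32, b_1 = Δ_1 - h_1(2M_1 + M_2)/6 = -3/4.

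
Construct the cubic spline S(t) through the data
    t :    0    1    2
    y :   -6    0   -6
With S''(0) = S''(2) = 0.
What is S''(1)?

-18

Let M_i = S''(x_i). Step sizes h_i = 1, 1; slopes of the chords Δ_i = (y_(i+1) - y_i)/h_i = 6, -6.
  1·M_0 + 4·M_1 + 1·M_2 = 6(Δ_1 - Δ_0) = -72
Natural end conditions: M_0 = M_2 = 0.
Solving the tridiagonal system: M_0 = 0, M_1 = -18, M_2 = 0.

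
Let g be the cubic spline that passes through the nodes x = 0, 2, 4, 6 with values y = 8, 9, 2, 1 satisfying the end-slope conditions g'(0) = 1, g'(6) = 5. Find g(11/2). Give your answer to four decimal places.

Put M_i = g'' at the i-th knot. Here h = (2, 2, 2) and Δ = (1/2, -7/2, -1/2), so the interior equations h_(i-1)·M_(i-1) + 2(h_(i-1)+h_i)·M_i + h_i·M_(i+1) = 6(Δ_i − Δ_(i-1)) read
  2·M_0 + 8·M_1 + 2·M_2 = 6(Δ_1 - Δ_0) = -24
  2·M_1 + 8·M_2 + 2·M_3 = 6(Δ_2 - Δ_1) = 18
Clamped end conditions give two more equations: 2h_0·M_0 + h_0·M_1 = 6(Δ_0 - g'(0)) = -3 and h_2·M_2 + 2h_2·M_3 = 6(g'(6) - Δ_2) = 33.
Solving the tridiagonal system: M_0 = 31/30, M_1 = -107/30, M_2 = 37/30, M_3 = 229/30.
On [4, 6], g(x) = 2 - 58/15·(x - 4) + 37/60·(x - 4)² + 8/15·(x - 4)³.
With (x - 4) = 3/2: g(11/2) = -49/80.

-0.6125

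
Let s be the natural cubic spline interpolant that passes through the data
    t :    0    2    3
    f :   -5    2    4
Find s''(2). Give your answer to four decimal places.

-1.5000

With M_i denoting the second derivative at x_i, h_i = 2, 1, and Δ_i = (y_(i+1) − y_i)/h_i = 7/2, 2:
  2·M_0 + 6·M_1 + 1·M_2 = 6(Δ_1 - Δ_0) = -9
Natural end conditions: M_0 = M_2 = 0.
Solving the tridiagonal system: M_0 = 0, M_1 = -3/2, M_2 = 0.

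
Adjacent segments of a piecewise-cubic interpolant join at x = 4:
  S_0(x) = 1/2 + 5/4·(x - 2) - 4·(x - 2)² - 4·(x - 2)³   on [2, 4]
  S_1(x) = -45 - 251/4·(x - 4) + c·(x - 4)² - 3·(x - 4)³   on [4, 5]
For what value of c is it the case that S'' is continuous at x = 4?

-28

S_0''(x) = -8 - 24·(x - 2), so S_0''(4) = -56. On the right, S_1''(4) = 2c, so c = -28.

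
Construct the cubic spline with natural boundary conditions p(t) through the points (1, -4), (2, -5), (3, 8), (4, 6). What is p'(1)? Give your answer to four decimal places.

-5.7333

Put m_i = p'' at the i-th knot. Here h = (1, 1, 1) and Δ = (-1, 13, -2), so the interior equations h_(i-1)·m_(i-1) + 2(h_(i-1)+h_i)·m_i + h_i·m_(i+1) = 6(Δ_i − Δ_(i-1)) read
  1·m_0 + 4·m_1 + 1·m_2 = 6(Δ_1 - Δ_0) = 84
  1·m_1 + 4·m_2 + 1·m_3 = 6(Δ_2 - Δ_1) = -90
Natural end conditions: m_0 = m_3 = 0.
Forward elimination and back-substitution give m_0 = 0, m_1 = 142/5, m_2 = -148/5, m_3 = 0.
On [1, 2], p'(t) = b_0 + 2c_0·(t - 1) + 3d_0·(t - 1)² with b_0 = Δ_0 - h_0(2m_0 + m_1)/6 = -86/15, c_0 = m_0/2 = 0, d_0 = (m_1 - m_0)/(6h_0) = 71/15. So p'(1) = -86/15.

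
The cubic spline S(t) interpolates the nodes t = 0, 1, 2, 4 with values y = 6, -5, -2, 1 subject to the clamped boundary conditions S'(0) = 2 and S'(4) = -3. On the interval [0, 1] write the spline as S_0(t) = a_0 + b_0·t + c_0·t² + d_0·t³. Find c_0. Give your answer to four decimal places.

-28.7500

Write m_i for S''(x_i). With h_i = 1, 1, 2 and divided differences Δ_i = -11, 3, 3/2, the continuity of S' gives the tridiagonal system
  1·m_0 + 4·m_1 + 1·m_2 = 6(Δ_1 - Δ_0) = 84
  1·m_1 + 6·m_2 + 2·m_3 = 6(Δ_2 - Δ_1) = -9
Clamped end conditions give two more equations: 2h_0·m_0 + h_0·m_1 = 6(Δ_0 - S'(0)) = -78 and h_2·m_2 + 2h_2·m_3 = 6(S'(4) - Δ_2) = -27.
Forward elimination and back-substitution give m_0 = -115/2, m_1 = 37, m_2 = -13/2, m_3 = -7/2.
On [0, 1], with S_0(t) = a_0 + b_0·t + c_0·t² + d_0·t³: c_0 = m_0/2 = -115/4, d_0 = (m_1 - m_0)/(6h_0) = 63/4, b_0 = Δ_0 - h_0(2m_0 + m_1)/6 = 2.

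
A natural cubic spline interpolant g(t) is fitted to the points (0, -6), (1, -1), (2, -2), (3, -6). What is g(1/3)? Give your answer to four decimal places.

Put M_i = g'' at the i-th knot. Here h = (1, 1, 1) and Δ = (5, -1, -4), so the interior equations h_(i-1)·M_(i-1) + 2(h_(i-1)+h_i)·M_i + h_i·M_(i+1) = 6(Δ_i − Δ_(i-1)) read
  1·M_0 + 4·M_1 + 1·M_2 = 6(Δ_1 - Δ_0) = -36
  1·M_1 + 4·M_2 + 1·M_3 = 6(Δ_2 - Δ_1) = -18
Natural end conditions: M_0 = M_3 = 0.
Hence M_0 = 0, M_1 = -42/5, M_2 = -12/5, M_3 = 0.
On [0, 1], g(t) = -6 + 32/5·t + 0·t² - 7/5·t³.
With t = 1/3: g(1/3) = -529/135.

-3.9185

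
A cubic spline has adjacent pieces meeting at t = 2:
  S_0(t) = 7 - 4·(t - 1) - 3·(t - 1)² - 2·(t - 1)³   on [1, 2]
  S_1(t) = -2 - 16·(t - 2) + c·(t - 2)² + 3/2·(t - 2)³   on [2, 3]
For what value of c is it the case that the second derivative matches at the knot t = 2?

-9

S_0''(t) = -6 - 12·(t - 1), so S_0''(2) = -18. On the right, S_1''(2) = 2c, so c = -9.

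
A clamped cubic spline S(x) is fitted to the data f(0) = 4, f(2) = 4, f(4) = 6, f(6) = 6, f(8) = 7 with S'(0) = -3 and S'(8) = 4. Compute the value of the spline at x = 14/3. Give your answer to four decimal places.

6.2950

Put σ_i = S'' at the i-th knot. Here h = (2, 2, 2, 2) and Δ = (0, 1, 0, 1/2), so the interior equations h_(i-1)·σ_(i-1) + 2(h_(i-1)+h_i)·σ_i + h_i·σ_(i+1) = 6(Δ_i − Δ_(i-1)) read
  2·σ_0 + 8·σ_1 + 2·σ_2 = 6(Δ_1 - Δ_0) = 6
  2·σ_1 + 8·σ_2 + 2·σ_3 = 6(Δ_2 - Δ_1) = -6
  2·σ_2 + 8·σ_3 + 2·σ_4 = 6(Δ_3 - Δ_2) = 3
Clamped end conditions give two more equations: 2h_0·σ_0 + h_0·σ_1 = 6(Δ_0 - S'(0)) = 18 and h_3·σ_3 + 2h_3·σ_4 = 6(S'(8) - Δ_3) = 21.
Solving: σ_0 = 521/112, σ_1 = -17/56, σ_2 = -7/16, σ_3 = -53/56, σ_4 = 641/112.
On [4, 6], S(x) = 6 + 17/28·(x - 4) - 7/32·(x - 4)² - 19/448·(x - 4)³.
With (x - 4) = 2/3: S(14/3) = 4759/756.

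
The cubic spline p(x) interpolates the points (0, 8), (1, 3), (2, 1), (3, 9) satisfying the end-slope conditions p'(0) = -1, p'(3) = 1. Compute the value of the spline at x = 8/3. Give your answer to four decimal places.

7.2123

With M_i denoting the second derivative at x_i, h_i = 1, 1, 1, and Δ_i = (y_(i+1) − y_i)/h_i = -5, -2, 8:
  1·M_0 + 4·M_1 + 1·M_2 = 6(Δ_1 - Δ_0) = 18
  1·M_1 + 4·M_2 + 1·M_3 = 6(Δ_2 - Δ_1) = 60
Clamped end conditions give two more equations: 2h_0·M_0 + h_0·M_1 = 6(Δ_0 - p'(0)) = -24 and h_2·M_2 + 2h_2·M_3 = 6(p'(3) - Δ_2) = -42.
Forward elimination and back-substitution give M_0 = -196/15, M_1 = 32/15, M_2 = 338/15, M_3 = -484/15.
On [2, 3], p(x) = 1 + 88/15·(x - 2) + 169/15·(x - 2)² - 137/15·(x - 2)³.
With (x - 2) = 2/3: p(8/3) = 2921/405.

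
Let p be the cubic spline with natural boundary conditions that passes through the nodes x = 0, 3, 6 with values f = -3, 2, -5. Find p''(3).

Put M_i = p'' at the i-th knot. Here h = (3, 3) and Δ = (5/3, -7/3), so the interior equations h_(i-1)·M_(i-1) + 2(h_(i-1)+h_i)·M_i + h_i·M_(i+1) = 6(Δ_i − Δ_(i-1)) read
  3·M_0 + 12·M_1 + 3·M_2 = 6(Δ_1 - Δ_0) = -24
Natural end conditions: M_0 = M_2 = 0.
Solving the tridiagonal system: M_0 = 0, M_1 = -2, M_2 = 0.

-2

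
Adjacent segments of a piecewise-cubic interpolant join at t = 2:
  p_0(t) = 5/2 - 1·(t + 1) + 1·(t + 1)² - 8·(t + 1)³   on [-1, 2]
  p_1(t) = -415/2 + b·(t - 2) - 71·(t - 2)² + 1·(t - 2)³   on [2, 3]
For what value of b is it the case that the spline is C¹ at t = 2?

-211

p_0'(t) = -1 + 2·(t + 1) - 24·(t + 1)², so p_0'(2) = -211. On the right, p_1'(2) = b, so b = -211.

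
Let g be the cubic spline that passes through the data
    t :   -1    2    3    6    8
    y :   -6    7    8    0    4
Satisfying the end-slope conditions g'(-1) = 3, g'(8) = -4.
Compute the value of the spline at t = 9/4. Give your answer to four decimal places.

Write m_i for g''(x_i). With h_i = 3, 1, 3, 2 and divided differences Δ_i = 13/3, 1, -8/3, 2, the continuity of g' gives the tridiagonal system
  3·m_0 + 8·m_1 + 1·m_2 = 6(Δ_1 - Δ_0) = -20
  1·m_1 + 8·m_2 + 3·m_3 = 6(Δ_2 - Δ_1) = -22
  3·m_2 + 10·m_3 + 2·m_4 = 6(Δ_3 - Δ_2) = 28
Clamped end conditions give two more equations: 2h_0·m_0 + h_0·m_1 = 6(Δ_0 - g'(-1)) = 8 and h_3·m_3 + 2h_3·m_4 = 6(g'(8) - Δ_3) = -36.
Forward elimination and back-substitution give m_0 = 748/267, m_1 = -784/267, m_2 = -1312/267, m_3 = 1802/267, m_4 = -3304/267.
On [2, 3], g(t) = 7 + 249/89·(t - 2) - 392/267·(t - 2)² - 88/267·(t - 2)³.
With (t - 2) = 1/4: g(9/4) = 5413/712.

7.6025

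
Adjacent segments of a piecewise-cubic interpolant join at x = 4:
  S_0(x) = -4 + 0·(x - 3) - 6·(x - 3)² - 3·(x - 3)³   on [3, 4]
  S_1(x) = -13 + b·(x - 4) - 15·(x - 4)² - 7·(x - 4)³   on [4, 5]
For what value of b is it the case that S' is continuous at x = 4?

-21

S_0'(x) = 0 - 12·(x - 3) - 9·(x - 3)², so S_0'(4) = -21. On the right, S_1'(4) = b, so b = -21.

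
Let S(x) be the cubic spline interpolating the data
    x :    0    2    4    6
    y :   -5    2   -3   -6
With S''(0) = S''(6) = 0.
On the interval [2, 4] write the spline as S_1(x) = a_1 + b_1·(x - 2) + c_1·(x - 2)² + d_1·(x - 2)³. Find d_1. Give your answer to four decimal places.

With M_i denoting the second derivative at x_i, h_i = 2, 2, 2, and Δ_i = (y_(i+1) − y_i)/h_i = 7/2, -5/2, -3/2:
  2·M_0 + 8·M_1 + 2·M_2 = 6(Δ_1 - Δ_0) = -36
  2·M_1 + 8·M_2 + 2·M_3 = 6(Δ_2 - Δ_1) = 6
Natural end conditions: M_0 = M_3 = 0.
Hence M_0 = 0, M_1 = -5, M_2 = 2, M_3 = 0.
On [2, 4], with S_1(x) = a_1 + b_1·(x - 2) + c_1·(x - 2)² + d_1·(x - 2)³: c_1 = M_1/2 = -5/2, d_1 = (M_2 - M_1)/(6h_1) = 7/12, b_1 = Δ_1 - h_1(2M_1 + M_2)/6 = 1/6.

0.5833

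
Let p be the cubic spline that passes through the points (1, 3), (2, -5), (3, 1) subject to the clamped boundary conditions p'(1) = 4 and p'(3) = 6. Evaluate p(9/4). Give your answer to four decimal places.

-4.9063

Write m_i for p''(x_i). With h_i = 1, 1 and divided differences Δ_i = -8, 6, the continuity of p' gives the tridiagonal system
  1·m_0 + 4·m_1 + 1·m_2 = 6(Δ_1 - Δ_0) = 84
Clamped end conditions give two more equations: 2h_0·m_0 + h_0·m_1 = 6(Δ_0 - p'(1)) = -72 and h_1·m_1 + 2h_1·m_2 = 6(p'(3) - Δ_1) = 0.
Hence m_0 = -56, m_1 = 40, m_2 = -20.
On [2, 3], p(x) = -5 - 4·(x - 2) + 20·(x - 2)² - 10·(x - 2)³.
With (x - 2) = 1/4: p(9/4) = -157/32.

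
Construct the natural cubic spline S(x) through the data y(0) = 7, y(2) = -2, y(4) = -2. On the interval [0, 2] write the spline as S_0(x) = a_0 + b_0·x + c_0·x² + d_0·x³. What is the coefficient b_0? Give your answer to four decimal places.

Let M_i = S''(x_i). Step sizes h_i = 2, 2; slopes of the chords Δ_i = (y_(i+1) - y_i)/h_i = -9/2, 0.
  2·M_0 + 8·M_1 + 2·M_2 = 6(Δ_1 - Δ_0) = 27
Natural end conditions: M_0 = M_2 = 0.
Forward elimination and back-substitution give M_0 = 0, M_1 = 27/8, M_2 = 0.
On [0, 2], with S_0(x) = a_0 + b_0·x + c_0·x² + d_0·x³: c_0 = M_0/2 = 0, d_0 = (M_1 - M_0)/(6h_0) = 9/32, b_0 = Δ_0 - h_0(2M_0 + M_1)/6 = -45/8.

-5.6250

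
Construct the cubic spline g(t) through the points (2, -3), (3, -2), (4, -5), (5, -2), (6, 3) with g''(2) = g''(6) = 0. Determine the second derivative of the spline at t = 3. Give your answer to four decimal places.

Put m_i = g'' at the i-th knot. Here h = (1, 1, 1, 1) and Δ = (1, -3, 3, 5), so the interior equations h_(i-1)·m_(i-1) + 2(h_(i-1)+h_i)·m_i + h_i·m_(i+1) = 6(Δ_i − Δ_(i-1)) read
  1·m_0 + 4·m_1 + 1·m_2 = 6(Δ_1 - Δ_0) = -24
  1·m_1 + 4·m_2 + 1·m_3 = 6(Δ_2 - Δ_1) = 36
  1·m_2 + 4·m_3 + 1·m_4 = 6(Δ_3 - Δ_2) = 12
Natural end conditions: m_0 = m_4 = 0.
Forward elimination and back-substitution give m_0 = 0, m_1 = -123/14, m_2 = 78/7, m_3 = 3/14, m_4 = 0.

-8.7857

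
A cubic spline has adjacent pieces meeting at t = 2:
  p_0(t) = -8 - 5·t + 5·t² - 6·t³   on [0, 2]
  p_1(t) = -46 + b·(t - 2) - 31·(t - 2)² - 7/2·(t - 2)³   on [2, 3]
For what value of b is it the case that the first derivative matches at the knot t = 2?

-57

p_0'(t) = -5 + 10·t - 18·t², so p_0'(2) = -57. On the right, p_1'(2) = b, so b = -57.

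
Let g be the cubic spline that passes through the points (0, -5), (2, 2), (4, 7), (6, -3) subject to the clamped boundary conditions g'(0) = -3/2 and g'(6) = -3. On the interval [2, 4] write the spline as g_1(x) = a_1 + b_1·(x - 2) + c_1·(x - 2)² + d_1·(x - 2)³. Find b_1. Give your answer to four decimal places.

5.5000

Write M_i for g''(x_i). With h_i = 2, 2, 2 and divided differences Δ_i = 7/2, 5/2, -5, the continuity of g' gives the tridiagonal system
  2·M_0 + 8·M_1 + 2·M_2 = 6(Δ_1 - Δ_0) = -6
  2·M_1 + 8·M_2 + 2·M_3 = 6(Δ_2 - Δ_1) = -45
Clamped end conditions give two more equations: 2h_0·M_0 + h_0·M_1 = 6(Δ_0 - g'(0)) = 30 and h_2·M_2 + 2h_2·M_3 = 6(g'(6) - Δ_2) = 12.
Forward elimination and back-substitution give M_0 = 8, M_1 = -1, M_2 = -7, M_3 = 13/2.
On [2, 4], with g_1(x) = a_1 + b_1·(x - 2) + c_1·(x - 2)² + d_1·(x - 2)³: c_1 = M_1/2 = -1/2, d_1 = (M_2 - M_1)/(6h_1) = -1/2, b_1 = Δ_1 - h_1(2M_1 + M_2)/6 = 11/2.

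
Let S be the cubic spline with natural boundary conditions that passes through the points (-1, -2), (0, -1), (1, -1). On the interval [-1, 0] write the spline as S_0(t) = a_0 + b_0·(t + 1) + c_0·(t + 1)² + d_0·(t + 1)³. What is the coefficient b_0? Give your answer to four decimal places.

1.2500

Let σ_i = S''(x_i). Step sizes h_i = 1, 1; slopes of the chords Δ_i = (y_(i+1) - y_i)/h_i = 1, 0.
  1·σ_0 + 4·σ_1 + 1·σ_2 = 6(Δ_1 - Δ_0) = -6
Natural end conditions: σ_0 = σ_2 = 0.
Hence σ_0 = 0, σ_1 = -3/2, σ_2 = 0.
On [-1, 0], with S_0(t) = a_0 + b_0·(t + 1) + c_0·(t + 1)² + d_0·(t + 1)³: c_0 = σ_0/2 = 0, d_0 = (σ_1 - σ_0)/(6h_0) = -1/4, b_0 = Δ_0 - h_0(2σ_0 + σ_1)/6 = 5/4.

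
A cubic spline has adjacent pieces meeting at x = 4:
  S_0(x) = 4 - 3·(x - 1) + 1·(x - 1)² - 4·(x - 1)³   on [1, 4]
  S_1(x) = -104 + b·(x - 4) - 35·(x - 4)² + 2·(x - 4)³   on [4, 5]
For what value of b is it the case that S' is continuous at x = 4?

S_0'(x) = -3 + 2·(x - 1) - 12·(x - 1)², so S_0'(4) = -105. On the right, S_1'(4) = b, so b = -105.

-105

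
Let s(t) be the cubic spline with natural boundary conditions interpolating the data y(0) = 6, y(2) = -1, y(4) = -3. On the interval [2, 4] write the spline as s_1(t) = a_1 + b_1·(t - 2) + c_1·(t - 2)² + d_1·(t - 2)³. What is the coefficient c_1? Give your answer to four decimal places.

0.9375

Put M_i = s'' at the i-th knot. Here h = (2, 2) and Δ = (-7/2, -1), so the interior equations h_(i-1)·M_(i-1) + 2(h_(i-1)+h_i)·M_i + h_i·M_(i+1) = 6(Δ_i − Δ_(i-1)) read
  2·M_0 + 8·M_1 + 2·M_2 = 6(Δ_1 - Δ_0) = 15
Natural end conditions: M_0 = M_2 = 0.
Forward elimination and back-substitution give M_0 = 0, M_1 = 15/8, M_2 = 0.
On [2, 4], with s_1(t) = a_1 + b_1·(t - 2) + c_1·(t - 2)² + d_1·(t - 2)³: c_1 = M_1/2 = 15/16, d_1 = (M_2 - M_1)/(6h_1) = -5/32, b_1 = Δ_1 - h_1(2M_1 + M_2)/6 = -9/4.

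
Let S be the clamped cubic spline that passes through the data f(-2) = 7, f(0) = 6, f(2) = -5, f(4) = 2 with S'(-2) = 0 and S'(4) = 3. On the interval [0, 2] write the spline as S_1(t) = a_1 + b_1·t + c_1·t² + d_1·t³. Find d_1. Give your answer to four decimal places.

1.4000

Write M_i for S''(x_i). With h_i = 2, 2, 2 and divided differences Δ_i = -1/2, -11/2, 7/2, the continuity of S' gives the tridiagonal system
  2·M_0 + 8·M_1 + 2·M_2 = 6(Δ_1 - Δ_0) = -30
  2·M_1 + 8·M_2 + 2·M_3 = 6(Δ_2 - Δ_1) = 54
Clamped end conditions give two more equations: 2h_0·M_0 + h_0·M_1 = 6(Δ_0 - S'(-2)) = -3 and h_2·M_2 + 2h_2·M_3 = 6(S'(4) - Δ_2) = -3.
Solving: M_0 = 27/10, M_1 = -69/10, M_2 = 99/10, M_3 = -57/10.
On [0, 2], with S_1(t) = a_1 + b_1·t + c_1·t² + d_1·t³: c_1 = M_1/2 = -69/20, d_1 = (M_2 - M_1)/(6h_1) = 7/5, b_1 = Δ_1 - h_1(2M_1 + M_2)/6 = -21/5.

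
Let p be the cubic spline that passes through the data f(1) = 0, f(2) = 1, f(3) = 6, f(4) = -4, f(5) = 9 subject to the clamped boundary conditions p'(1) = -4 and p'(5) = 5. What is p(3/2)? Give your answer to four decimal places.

-0.8795

Write m_i for p''(x_i). With h_i = 1, 1, 1, 1 and divided differences Δ_i = 1, 5, -10, 13, the continuity of p' gives the tridiagonal system
  1·m_0 + 4·m_1 + 1·m_2 = 6(Δ_1 - Δ_0) = 24
  1·m_1 + 4·m_2 + 1·m_3 = 6(Δ_2 - Δ_1) = -90
  1·m_2 + 4·m_3 + 1·m_4 = 6(Δ_3 - Δ_2) = 138
Clamped end conditions give two more equations: 2h_0·m_0 + h_0·m_1 = 6(Δ_0 - p'(1)) = 30 and h_3·m_3 + 2h_3·m_4 = 6(p'(5) - Δ_3) = -48.
Forward elimination and back-substitution give m_0 = 111/14, m_1 = 99/7, m_2 = -81/2, m_3 = 405/7, m_4 = -741/14.
On [1, 2], p(x) = 0 - 4·(x - 1) + 111/28·(x - 1)² + 29/28·(x - 1)³.
With (x - 1) = 1/2: p(3/2) = -197/224.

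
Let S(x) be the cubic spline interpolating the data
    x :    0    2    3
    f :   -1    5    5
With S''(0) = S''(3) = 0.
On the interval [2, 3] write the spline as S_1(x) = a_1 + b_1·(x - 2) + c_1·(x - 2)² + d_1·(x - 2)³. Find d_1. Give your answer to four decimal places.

Let M_i = S''(x_i). Step sizes h_i = 2, 1; slopes of the chords Δ_i = (y_(i+1) - y_i)/h_i = 3, 0.
  2·M_0 + 6·M_1 + 1·M_2 = 6(Δ_1 - Δ_0) = -18
Natural end conditions: M_0 = M_2 = 0.
Solving: M_0 = 0, M_1 = -3, M_2 = 0.
On [2, 3], with S_1(x) = a_1 + b_1·(x - 2) + c_1·(x - 2)² + d_1·(x - 2)³: c_1 = M_1/2 = -3/2, d_1 = (M_2 - M_1)/(6h_1) = 1/2, b_1 = Δ_1 - h_1(2M_1 + M_2)/6 = 1.

0.5000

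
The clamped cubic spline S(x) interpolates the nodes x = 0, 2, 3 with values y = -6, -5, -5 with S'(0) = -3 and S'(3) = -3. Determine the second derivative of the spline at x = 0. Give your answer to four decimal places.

Write M_i for S''(x_i). With h_i = 2, 1 and divided differences Δ_i = 1/2, 0, the continuity of S' gives the tridiagonal system
  2·M_0 + 6·M_1 + 1·M_2 = 6(Δ_1 - Δ_0) = -3
Clamped end conditions give two more equations: 2h_0·M_0 + h_0·M_1 = 6(Δ_0 - S'(0)) = 21 and h_1·M_1 + 2h_1·M_2 = 6(S'(3) - Δ_1) = -18.
Hence M_0 = 23/4, M_1 = -1, M_2 = -17/2.

5.7500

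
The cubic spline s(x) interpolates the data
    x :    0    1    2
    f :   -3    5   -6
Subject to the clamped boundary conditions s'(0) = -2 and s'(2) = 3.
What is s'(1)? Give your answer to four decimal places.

-2.5000

With m_i denoting the second derivative at x_i, h_i = 1, 1, and Δ_i = (y_(i+1) − y_i)/h_i = 8, -11:
  1·m_0 + 4·m_1 + 1·m_2 = 6(Δ_1 - Δ_0) = -114
Clamped end conditions give two more equations: 2h_0·m_0 + h_0·m_1 = 6(Δ_0 - s'(0)) = 60 and h_1·m_1 + 2h_1·m_2 = 6(s'(2) - Δ_1) = 84.
Forward elimination and back-substitution give m_0 = 61, m_1 = -62, m_2 = 73.
On [1, 2], s'(x) = b_1 + 2c_1·(x - 1) + 3d_1·(x - 1)² with b_1 = Δ_1 - h_1(2m_1 + m_2)/6 = -5/2, c_1 = m_1/2 = -31, d_1 = (m_2 - m_1)/(6h_1) = 45/2. So s'(1) = -5/2.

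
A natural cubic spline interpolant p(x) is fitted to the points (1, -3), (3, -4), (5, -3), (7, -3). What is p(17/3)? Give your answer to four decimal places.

With σ_i denoting the second derivative at x_i, h_i = 2, 2, 2, and Δ_i = (y_(i+1) − y_i)/h_i = -1/2, 1/2, 0:
  2·σ_0 + 8·σ_1 + 2·σ_2 = 6(Δ_1 - Δ_0) = 6
  2·σ_1 + 8·σ_2 + 2·σ_3 = 6(Δ_2 - Δ_1) = -3
Natural end conditions: σ_0 = σ_3 = 0.
Solving: σ_0 = 0, σ_1 = 9/10, σ_2 = -3/5, σ_3 = 0.
On [5, 7], p(x) = -3 + 2/5·(x - 5) - 3/10·(x - 5)² + 1/20·(x - 5)³.
With (x - 5) = 2/3: p(17/3) = -77/27.

-2.8519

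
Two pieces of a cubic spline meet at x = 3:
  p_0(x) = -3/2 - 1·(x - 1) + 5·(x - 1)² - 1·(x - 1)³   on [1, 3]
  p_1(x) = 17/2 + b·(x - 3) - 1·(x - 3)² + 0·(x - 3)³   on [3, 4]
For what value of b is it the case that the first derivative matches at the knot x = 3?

7

p_0'(x) = -1 + 10·(x - 1) - 3·(x - 1)², so p_0'(3) = 7. On the right, p_1'(3) = b, so b = 7.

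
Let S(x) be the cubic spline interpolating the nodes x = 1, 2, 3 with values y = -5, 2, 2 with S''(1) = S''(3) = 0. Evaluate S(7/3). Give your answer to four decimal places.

2.6481

With σ_i denoting the second derivative at x_i, h_i = 1, 1, and Δ_i = (y_(i+1) − y_i)/h_i = 7, 0:
  1·σ_0 + 4·σ_1 + 1·σ_2 = 6(Δ_1 - Δ_0) = -42
Natural end conditions: σ_0 = σ_2 = 0.
Hence σ_0 = 0, σ_1 = -21/2, σ_2 = 0.
On [2, 3], S(x) = 2 + 7/2·(x - 2) - 21/4·(x - 2)² + 7/4·(x - 2)³.
With (x - 2) = 1/3: S(7/3) = 143/54.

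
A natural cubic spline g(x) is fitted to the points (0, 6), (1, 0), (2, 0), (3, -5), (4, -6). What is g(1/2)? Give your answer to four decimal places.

2.2366

Put σ_i = g'' at the i-th knot. Here h = (1, 1, 1, 1) and Δ = (-6, 0, -5, -1), so the interior equations h_(i-1)·σ_(i-1) + 2(h_(i-1)+h_i)·σ_i + h_i·σ_(i+1) = 6(Δ_i − Δ_(i-1)) read
  1·σ_0 + 4·σ_1 + 1·σ_2 = 6(Δ_1 - Δ_0) = 36
  1·σ_1 + 4·σ_2 + 1·σ_3 = 6(Δ_2 - Δ_1) = -30
  1·σ_2 + 4·σ_3 + 1·σ_4 = 6(Δ_3 - Δ_2) = 24
Natural end conditions: σ_0 = σ_4 = 0.
Solving the tridiagonal system: σ_0 = 0, σ_1 = 171/14, σ_2 = -90/7, σ_3 = 129/14, σ_4 = 0.
On [0, 1], g(x) = 6 - 225/28·x + 0·x² + 57/28·x³.
With x = 1/2: g(1/2) = 501/224.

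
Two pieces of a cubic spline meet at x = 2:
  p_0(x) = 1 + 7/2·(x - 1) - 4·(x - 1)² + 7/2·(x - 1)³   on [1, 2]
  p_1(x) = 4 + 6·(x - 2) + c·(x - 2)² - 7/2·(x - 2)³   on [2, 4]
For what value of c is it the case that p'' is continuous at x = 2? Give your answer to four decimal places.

p_0''(x) = -8 + 21·(x - 1), so p_0''(2) = 13. On the right, p_1''(2) = 2c, so c = 13/2.

6.5000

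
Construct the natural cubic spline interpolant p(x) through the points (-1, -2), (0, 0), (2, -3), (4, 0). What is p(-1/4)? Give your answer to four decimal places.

-0.2464

Write m_i for p''(x_i). With h_i = 1, 2, 2 and divided differences Δ_i = 2, -3/2, 3/2, the continuity of p' gives the tridiagonal system
  1·m_0 + 6·m_1 + 2·m_2 = 6(Δ_1 - Δ_0) = -21
  2·m_1 + 8·m_2 + 2·m_3 = 6(Δ_2 - Δ_1) = 18
Natural end conditions: m_0 = m_3 = 0.
Hence m_0 = 0, m_1 = -51/11, m_2 = 75/22, m_3 = 0.
On [-1, 0], p(x) = -2 + 61/22·(x + 1) + 0·(x + 1)² - 17/22·(x + 1)³.
With (x + 1) = 3/4: p(-1/4) = -347/1408.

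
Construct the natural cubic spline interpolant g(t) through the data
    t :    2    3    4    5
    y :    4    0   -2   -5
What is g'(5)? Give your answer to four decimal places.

-3.4000

With M_i denoting the second derivative at x_i, h_i = 1, 1, 1, and Δ_i = (y_(i+1) − y_i)/h_i = -4, -2, -3:
  1·M_0 + 4·M_1 + 1·M_2 = 6(Δ_1 - Δ_0) = 12
  1·M_1 + 4·M_2 + 1·M_3 = 6(Δ_2 - Δ_1) = -6
Natural end conditions: M_0 = M_3 = 0.
Solving the tridiagonal system: M_0 = 0, M_1 = 18/5, M_2 = -12/5, M_3 = 0.
On [4, 5], g'(t) = b_2 + 2c_2·(t - 4) + 3d_2·(t - 4)² with b_2 = Δ_2 - h_2(2M_2 + M_3)/6 = -11/5, c_2 = M_2/2 = -6/5, d_2 = (M_3 - M_2)/(6h_2) = 2/5. So g'(5) = -17/5.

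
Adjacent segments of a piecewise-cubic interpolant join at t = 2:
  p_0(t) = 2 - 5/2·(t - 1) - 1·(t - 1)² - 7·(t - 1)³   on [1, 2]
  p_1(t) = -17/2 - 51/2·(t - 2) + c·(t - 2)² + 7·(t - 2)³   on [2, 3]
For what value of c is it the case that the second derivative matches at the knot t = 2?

-22

p_0''(t) = -2 - 42·(t - 1), so p_0''(2) = -44. On the right, p_1''(2) = 2c, so c = -22.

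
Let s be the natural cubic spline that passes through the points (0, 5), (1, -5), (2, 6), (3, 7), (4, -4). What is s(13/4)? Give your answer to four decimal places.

With σ_i denoting the second derivative at x_i, h_i = 1, 1, 1, 1, and Δ_i = (y_(i+1) − y_i)/h_i = -10, 11, 1, -11:
  1·σ_0 + 4·σ_1 + 1·σ_2 = 6(Δ_1 - Δ_0) = 126
  1·σ_1 + 4·σ_2 + 1·σ_3 = 6(Δ_2 - Δ_1) = -60
  1·σ_2 + 4·σ_3 + 1·σ_4 = 6(Δ_3 - Δ_2) = -72
Natural end conditions: σ_0 = σ_4 = 0.
Forward elimination and back-substitution give σ_0 = 0, σ_1 = 147/4, σ_2 = -21, σ_3 = -51/4, σ_4 = 0.
On [3, 4], s(x) = 7 - 27/4·(x - 3) - 51/8·(x - 3)² + 17/8·(x - 3)³.
With (x - 3) = 1/4: s(13/4) = 2533/512.

4.9473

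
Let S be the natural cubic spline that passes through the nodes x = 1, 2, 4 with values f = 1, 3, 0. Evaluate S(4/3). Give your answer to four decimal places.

Let σ_i = S''(x_i). Step sizes h_i = 1, 2; slopes of the chords Δ_i = (y_(i+1) - y_i)/h_i = 2, -3/2.
  1·σ_0 + 6·σ_1 + 2·σ_2 = 6(Δ_1 - Δ_0) = -21
Natural end conditions: σ_0 = σ_2 = 0.
Solving: σ_0 = 0, σ_1 = -7/2, σ_2 = 0.
On [1, 2], S(x) = 1 + 31/12·(x - 1) + 0·(x - 1)² - 7/12·(x - 1)³.
With (x - 1) = 1/3: S(4/3) = 149/81.

1.8395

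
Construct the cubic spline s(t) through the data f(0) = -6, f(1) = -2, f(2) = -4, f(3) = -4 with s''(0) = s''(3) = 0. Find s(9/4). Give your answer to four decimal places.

-4.3063

With M_i denoting the second derivative at x_i, h_i = 1, 1, 1, and Δ_i = (y_(i+1) − y_i)/h_i = 4, -2, 0:
  1·M_0 + 4·M_1 + 1·M_2 = 6(Δ_1 - Δ_0) = -36
  1·M_1 + 4·M_2 + 1·M_3 = 6(Δ_2 - Δ_1) = 12
Natural end conditions: M_0 = M_3 = 0.
Hence M_0 = 0, M_1 = -52/5, M_2 = 28/5, M_3 = 0.
On [2, 3], s(t) = -4 - 28/15·(t - 2) + 14/5·(t - 2)² - 14/15·(t - 2)³.
With (t - 2) = 1/4: s(9/4) = -689/160.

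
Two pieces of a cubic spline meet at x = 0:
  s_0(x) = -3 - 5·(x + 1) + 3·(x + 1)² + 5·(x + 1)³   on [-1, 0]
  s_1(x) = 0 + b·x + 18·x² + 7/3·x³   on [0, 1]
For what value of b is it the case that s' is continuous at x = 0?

s_0'(x) = -5 + 6·(x + 1) + 15·(x + 1)², so s_0'(0) = 16. On the right, s_1'(0) = b, so b = 16.

16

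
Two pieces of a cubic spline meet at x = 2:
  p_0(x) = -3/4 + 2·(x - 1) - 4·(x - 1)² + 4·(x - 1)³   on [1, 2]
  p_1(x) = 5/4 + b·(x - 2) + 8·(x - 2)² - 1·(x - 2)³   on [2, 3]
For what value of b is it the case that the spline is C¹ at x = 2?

p_0'(x) = 2 - 8·(x - 1) + 12·(x - 1)², so p_0'(2) = 6. On the right, p_1'(2) = b, so b = 6.

6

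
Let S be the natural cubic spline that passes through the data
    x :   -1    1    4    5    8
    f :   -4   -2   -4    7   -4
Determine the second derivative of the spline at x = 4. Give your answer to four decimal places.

Write M_i for S''(x_i). With h_i = 2, 3, 1, 3 and divided differences Δ_i = 1, -2/3, 11, -11/3, the continuity of S' gives the tridiagonal system
  2·M_0 + 10·M_1 + 3·M_2 = 6(Δ_1 - Δ_0) = -10
  3·M_1 + 8·M_2 + 1·M_3 = 6(Δ_2 - Δ_1) = 70
  1·M_2 + 8·M_3 + 3·M_4 = 6(Δ_3 - Δ_2) = -88
Natural end conditions: M_0 = M_4 = 0.
Solving the tridiagonal system: M_0 = 0, M_1 = -143/31, M_2 = 1120/93, M_3 = -1163/93, M_4 = 0.

12.0430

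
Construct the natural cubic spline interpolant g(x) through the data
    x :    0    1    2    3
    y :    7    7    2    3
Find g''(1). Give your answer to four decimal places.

Let M_i = g''(x_i). Step sizes h_i = 1, 1, 1; slopes of the chords Δ_i = (y_(i+1) - y_i)/h_i = 0, -5, 1.
  1·M_0 + 4·M_1 + 1·M_2 = 6(Δ_1 - Δ_0) = -30
  1·M_1 + 4·M_2 + 1·M_3 = 6(Δ_2 - Δ_1) = 36
Natural end conditions: M_0 = M_3 = 0.
Solving the tridiagonal system: M_0 = 0, M_1 = -52/5, M_2 = 58/5, M_3 = 0.

-10.4000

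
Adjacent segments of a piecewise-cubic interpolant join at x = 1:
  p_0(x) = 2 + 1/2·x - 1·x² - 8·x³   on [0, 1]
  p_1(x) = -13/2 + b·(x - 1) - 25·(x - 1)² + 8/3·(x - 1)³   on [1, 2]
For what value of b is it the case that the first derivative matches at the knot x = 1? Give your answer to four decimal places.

-25.5000

p_0'(x) = 1/2 - 2·x - 24·x², so p_0'(1) = -51/2. On the right, p_1'(1) = b, so b = -51/2.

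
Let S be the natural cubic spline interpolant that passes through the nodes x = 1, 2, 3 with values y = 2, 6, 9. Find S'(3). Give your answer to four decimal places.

2.7500

With M_i denoting the second derivative at x_i, h_i = 1, 1, and Δ_i = (y_(i+1) − y_i)/h_i = 4, 3:
  1·M_0 + 4·M_1 + 1·M_2 = 6(Δ_1 - Δ_0) = -6
Natural end conditions: M_0 = M_2 = 0.
Solving: M_0 = 0, M_1 = -3/2, M_2 = 0.
On [2, 3], S'(x) = b_1 + 2c_1·(x - 2) + 3d_1·(x - 2)² with b_1 = Δ_1 - h_1(2M_1 + M_2)/6 = 7/2, c_1 = M_1/2 = -3/4, d_1 = (M_2 - M_1)/(6h_1) = 1/4. So S'(3) = 11/4.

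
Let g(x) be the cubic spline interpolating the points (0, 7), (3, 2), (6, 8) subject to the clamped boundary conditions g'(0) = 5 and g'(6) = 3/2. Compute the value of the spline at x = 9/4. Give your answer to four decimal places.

4.0645

Put M_i = g'' at the i-th knot. Here h = (3, 3) and Δ = (-5/3, 2), so the interior equations h_(i-1)·M_(i-1) + 2(h_(i-1)+h_i)·M_i + h_i·M_(i+1) = 6(Δ_i − Δ_(i-1)) read
  3·M_0 + 12·M_1 + 3·M_2 = 6(Δ_1 - Δ_0) = 22
Clamped end conditions give two more equations: 2h_0·M_0 + h_0·M_1 = 6(Δ_0 - g'(0)) = -40 and h_1·M_1 + 2h_1·M_2 = 6(g'(6) - Δ_1) = -3.
Solving the tridiagonal system: M_0 = -109/12, M_1 = 29/6, M_2 = -35/12.
On [0, 3], g(x) = 7 + 5·x - 109/24·x² + 167/216·x³.
With x = 9/4: g(9/4) = 2081/512.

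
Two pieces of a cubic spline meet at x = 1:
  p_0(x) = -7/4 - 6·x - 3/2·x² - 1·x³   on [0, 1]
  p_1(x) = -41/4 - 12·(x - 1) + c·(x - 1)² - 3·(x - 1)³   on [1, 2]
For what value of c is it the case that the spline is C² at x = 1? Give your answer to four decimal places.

-4.5000

p_0''(x) = -3 - 6·x, so p_0''(1) = -9. On the right, p_1''(1) = 2c, so c = -9/2.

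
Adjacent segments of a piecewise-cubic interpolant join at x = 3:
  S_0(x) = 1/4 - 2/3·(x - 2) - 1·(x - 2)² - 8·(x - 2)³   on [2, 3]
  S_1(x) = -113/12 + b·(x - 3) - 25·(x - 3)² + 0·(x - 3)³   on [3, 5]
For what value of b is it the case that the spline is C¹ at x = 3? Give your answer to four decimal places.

-26.6667

S_0'(x) = -2/3 - 2·(x - 2) - 24·(x - 2)², so S_0'(3) = -80/3. On the right, S_1'(3) = b, so b = -80/3.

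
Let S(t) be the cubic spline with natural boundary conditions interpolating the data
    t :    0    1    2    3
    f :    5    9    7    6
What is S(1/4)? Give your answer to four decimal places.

6.3906

Let m_i = S''(x_i). Step sizes h_i = 1, 1, 1; slopes of the chords Δ_i = (y_(i+1) - y_i)/h_i = 4, -2, -1.
  1·m_0 + 4·m_1 + 1·m_2 = 6(Δ_1 - Δ_0) = -36
  1·m_1 + 4·m_2 + 1·m_3 = 6(Δ_2 - Δ_1) = 6
Natural end conditions: m_0 = m_3 = 0.
Forward elimination and back-substitution give m_0 = 0, m_1 = -10, m_2 = 4, m_3 = 0.
On [0, 1], S(t) = 5 + 17/3·t + 0·t² - 5/3·t³.
With t = 1/4: S(1/4) = 409/64.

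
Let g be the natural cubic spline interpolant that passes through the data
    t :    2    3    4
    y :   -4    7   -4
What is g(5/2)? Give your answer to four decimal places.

3.5625

Let M_i = g''(x_i). Step sizes h_i = 1, 1; slopes of the chords Δ_i = (y_(i+1) - y_i)/h_i = 11, -11.
  1·M_0 + 4·M_1 + 1·M_2 = 6(Δ_1 - Δ_0) = -132
Natural end conditions: M_0 = M_2 = 0.
Forward elimination and back-substitution give M_0 = 0, M_1 = -33, M_2 = 0.
On [2, 3], g(t) = -4 + 33/2·(t - 2) + 0·(t - 2)² - 11/2·(t - 2)³.
With (t - 2) = 1/2: g(5/2) = 57/16.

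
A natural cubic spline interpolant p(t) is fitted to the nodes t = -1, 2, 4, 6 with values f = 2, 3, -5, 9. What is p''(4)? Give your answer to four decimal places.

9.3684

With σ_i denoting the second derivative at x_i, h_i = 3, 2, 2, and Δ_i = (y_(i+1) − y_i)/h_i = 1/3, -4, 7:
  3·σ_0 + 10·σ_1 + 2·σ_2 = 6(Δ_1 - Δ_0) = -26
  2·σ_1 + 8·σ_2 + 2·σ_3 = 6(Δ_2 - Δ_1) = 66
Natural end conditions: σ_0 = σ_3 = 0.
Solving: σ_0 = 0, σ_1 = -85/19, σ_2 = 178/19, σ_3 = 0.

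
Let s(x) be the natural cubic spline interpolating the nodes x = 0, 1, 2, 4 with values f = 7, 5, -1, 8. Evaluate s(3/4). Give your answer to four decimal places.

Let m_i = s''(x_i). Step sizes h_i = 1, 1, 2; slopes of the chords Δ_i = (y_(i+1) - y_i)/h_i = -2, -6, 9/2.
  1·m_0 + 4·m_1 + 1·m_2 = 6(Δ_1 - Δ_0) = -24
  1·m_1 + 6·m_2 + 2·m_3 = 6(Δ_2 - Δ_1) = 63
Natural end conditions: m_0 = m_3 = 0.
Solving: m_0 = 0, m_1 = -9, m_2 = 12, m_3 = 0.
On [0, 1], s(x) = 7 - 1/2·x + 0·x² - 3/2·x³.
With x = 3/4: s(3/4) = 767/128.

5.9922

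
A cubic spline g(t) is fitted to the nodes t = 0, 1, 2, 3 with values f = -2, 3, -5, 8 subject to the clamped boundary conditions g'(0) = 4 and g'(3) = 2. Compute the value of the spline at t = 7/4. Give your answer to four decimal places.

-4.5625

Let M_i = g''(x_i). Step sizes h_i = 1, 1, 1; slopes of the chords Δ_i = (y_(i+1) - y_i)/h_i = 5, -8, 13.
  1·M_0 + 4·M_1 + 1·M_2 = 6(Δ_1 - Δ_0) = -78
  1·M_1 + 4·M_2 + 1·M_3 = 6(Δ_2 - Δ_1) = 126
Clamped end conditions give two more equations: 2h_0·M_0 + h_0·M_1 = 6(Δ_0 - g'(0)) = 6 and h_2·M_2 + 2h_2·M_3 = 6(g'(3) - Δ_2) = -66.
Solving the tridiagonal system: M_0 = 68/3, M_1 = -118/3, M_2 = 170/3, M_3 = -184/3.
On [1, 2], g(t) = 3 - 13/3·(t - 1) - 59/3·(t - 1)² + 16·(t - 1)³.
With (t - 1) = 3/4: g(7/4) = -73/16.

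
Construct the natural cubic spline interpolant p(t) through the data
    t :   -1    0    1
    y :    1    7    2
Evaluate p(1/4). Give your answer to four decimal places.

6.6523

Let M_i = p''(x_i). Step sizes h_i = 1, 1; slopes of the chords Δ_i = (y_(i+1) - y_i)/h_i = 6, -5.
  1·M_0 + 4·M_1 + 1·M_2 = 6(Δ_1 - Δ_0) = -66
Natural end conditions: M_0 = M_2 = 0.
Solving: M_0 = 0, M_1 = -33/2, M_2 = 0.
On [0, 1], p(t) = 7 + 1/2·t - 33/4·t² + 11/4·t³.
With t = 1/4: p(1/4) = 1703/256.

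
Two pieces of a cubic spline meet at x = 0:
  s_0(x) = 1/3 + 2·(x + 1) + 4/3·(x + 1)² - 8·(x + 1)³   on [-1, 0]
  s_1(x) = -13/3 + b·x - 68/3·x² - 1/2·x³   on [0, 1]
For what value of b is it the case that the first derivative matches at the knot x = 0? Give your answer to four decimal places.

-19.3333

s_0'(x) = 2 + 8/3·(x + 1) - 24·(x + 1)², so s_0'(0) = -58/3. On the right, s_1'(0) = b, so b = -58/3.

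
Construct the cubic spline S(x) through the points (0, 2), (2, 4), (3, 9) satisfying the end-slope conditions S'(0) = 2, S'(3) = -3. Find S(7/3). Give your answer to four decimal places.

6.4321

With σ_i denoting the second derivative at x_i, h_i = 2, 1, and Δ_i = (y_(i+1) − y_i)/h_i = 1, 5:
  2·σ_0 + 6·σ_1 + 1·σ_2 = 6(Δ_1 - Δ_0) = 24
Clamped end conditions give two more equations: 2h_0·σ_0 + h_0·σ_1 = 6(Δ_0 - S'(0)) = -6 and h_1·σ_1 + 2h_1·σ_2 = 6(S'(3) - Δ_1) = -48.
Solving: σ_0 = -43/6, σ_1 = 34/3, σ_2 = -89/3.
On [2, 3], S(x) = 4 + 37/6·(x - 2) + 17/3·(x - 2)² - 41/6·(x - 2)³.
With (x - 2) = 1/3: S(7/3) = 521/81.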